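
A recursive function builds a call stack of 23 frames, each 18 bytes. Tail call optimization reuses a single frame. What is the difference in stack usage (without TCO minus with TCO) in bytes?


Without TCO: 23 * 18 = 414 bytes
With TCO: reuse 1 frame = 18 bytes
Savings = 414 - 18 = 396

396


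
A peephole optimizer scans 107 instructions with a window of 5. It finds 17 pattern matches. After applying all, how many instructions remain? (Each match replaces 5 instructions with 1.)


Each match removes 4 instructions.
Total removed = 17 * 4 = 68
Remaining = 107 - 68 = 39

39


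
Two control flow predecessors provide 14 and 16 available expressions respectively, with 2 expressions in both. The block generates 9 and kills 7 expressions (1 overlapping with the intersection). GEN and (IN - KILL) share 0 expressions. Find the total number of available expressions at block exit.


IN = intersection of predecessors = 2
IN - KILL = 2 - 1 = 1
|OUT| = |GEN| + |IN - KILL| - |GEN ∩ (IN - KILL)| = 9 + 1 - 0 = 10

10


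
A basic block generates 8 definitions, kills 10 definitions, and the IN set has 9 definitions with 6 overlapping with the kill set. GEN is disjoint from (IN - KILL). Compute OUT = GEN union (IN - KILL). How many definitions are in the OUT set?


IN - KILL: 9 - 6 = 3 surviving definitions
OUT = GEN + surviving = 8 + 3 = 11

11


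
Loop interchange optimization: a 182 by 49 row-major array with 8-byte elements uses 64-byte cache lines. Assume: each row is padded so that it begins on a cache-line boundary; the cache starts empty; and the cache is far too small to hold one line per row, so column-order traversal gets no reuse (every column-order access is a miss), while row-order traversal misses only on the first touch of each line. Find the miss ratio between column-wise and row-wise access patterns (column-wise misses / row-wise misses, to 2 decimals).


Each row occupies 49 * 8 = 392 bytes and starts on a line boundary, so it spans ceil(392 / 64) = 7 cache lines.
Row-major traversal misses (one per line touched): 182 * ceil(49 * 8 / 64) = 1274
Column-major traversal misses (no reuse, every access misses): 182 * 49 = 8918
Ratio = 8918 / 1274 = 7.0

7.0


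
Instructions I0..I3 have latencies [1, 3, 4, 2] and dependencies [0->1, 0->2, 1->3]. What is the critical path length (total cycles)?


Compute longest path through dependency graph: dist(Ik) = max over predecessors of dist + latency(Ik).
dist(I0) = latency 1 = 1
dist(I1) = dist(I0) + 3 = 1 + 3 = 4
dist(I2) = dist(I0) + 4 = 1 + 4 = 5
dist(I3) = dist(I1) + 2 = 4 + 2 = 6
Critical path = max dist = 6

6


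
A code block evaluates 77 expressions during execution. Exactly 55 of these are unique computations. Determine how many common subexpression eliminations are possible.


CSE count = total expressions - unique expressions
= 77 - 55 = 22

22


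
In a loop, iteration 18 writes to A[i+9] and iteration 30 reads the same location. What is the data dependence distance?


Distance = read iteration - write iteration
= 30 - 18 = 12

12


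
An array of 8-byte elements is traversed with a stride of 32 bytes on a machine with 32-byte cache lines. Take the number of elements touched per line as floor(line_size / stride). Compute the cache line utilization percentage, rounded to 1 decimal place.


Elements per cache line = floor(32 / 32) = 1
Bytes used = 1 * 8 = 8
Utilization = 8 / 32 * 100 = 25.0%

25.0


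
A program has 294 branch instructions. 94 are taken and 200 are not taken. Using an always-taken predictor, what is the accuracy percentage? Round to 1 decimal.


Predictor: always-taken
Correct predictions = 94
Accuracy = 94 / 294 * 100 = 32.0%

32.0


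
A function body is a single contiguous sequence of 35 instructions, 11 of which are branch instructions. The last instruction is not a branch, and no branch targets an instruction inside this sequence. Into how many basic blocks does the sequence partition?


With no in-sequence branch targets, the leaders are the first instruction plus the instruction after each branch.
Number of basic blocks = branches + 1
= 11 + 1 = 12

12


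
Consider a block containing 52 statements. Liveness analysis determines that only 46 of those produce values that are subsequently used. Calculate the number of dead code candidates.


Dead code = total statements - live definitions
= 52 - 46 = 6

6


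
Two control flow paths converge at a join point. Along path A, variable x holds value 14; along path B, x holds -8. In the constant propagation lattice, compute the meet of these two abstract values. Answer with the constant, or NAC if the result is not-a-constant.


Meet operation: if both paths give the same constant, result is that constant; if they differ, result is NAC (not-a-constant).
Path A: 14, Path B: -8 -> differ
Result: not-a-constant -> NAC

NAC


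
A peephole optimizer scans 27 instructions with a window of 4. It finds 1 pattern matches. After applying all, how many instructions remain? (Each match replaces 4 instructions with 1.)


Each match removes 3 instructions.
Total removed = 1 * 3 = 3
Remaining = 27 - 3 = 24

24


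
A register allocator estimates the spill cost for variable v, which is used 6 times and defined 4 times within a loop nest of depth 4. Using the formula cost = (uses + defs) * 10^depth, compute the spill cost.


uses + defs = 6 + 4 = 10
10^4 = 10000
Spill cost = 10 * 10000 = 100000

100000


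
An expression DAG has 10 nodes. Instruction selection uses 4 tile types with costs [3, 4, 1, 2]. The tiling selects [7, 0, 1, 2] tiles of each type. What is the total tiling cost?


Total cost = sum(count_i * cost_i)
= 7*3 + 0*4 + 1*1 + 2*2
= 26

26


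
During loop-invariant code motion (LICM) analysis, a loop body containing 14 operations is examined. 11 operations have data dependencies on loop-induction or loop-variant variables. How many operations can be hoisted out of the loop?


Invariant candidates = total - loop-dependent
= 14 - 11 = 3

3


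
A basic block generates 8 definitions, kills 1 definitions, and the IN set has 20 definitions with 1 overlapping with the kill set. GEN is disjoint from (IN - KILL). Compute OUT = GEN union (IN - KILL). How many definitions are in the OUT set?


IN - KILL: 20 - 1 = 19 surviving definitions
OUT = GEN + surviving = 8 + 19 = 27

27


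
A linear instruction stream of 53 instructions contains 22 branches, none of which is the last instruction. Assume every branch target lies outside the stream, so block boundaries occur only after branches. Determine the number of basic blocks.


With no in-sequence branch targets, the leaders are the first instruction plus the instruction after each branch.
Number of basic blocks = branches + 1
= 22 + 1 = 23

23


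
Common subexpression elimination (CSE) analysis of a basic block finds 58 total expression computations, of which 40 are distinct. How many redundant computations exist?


CSE count = total expressions - unique expressions
= 58 - 40 = 18

18


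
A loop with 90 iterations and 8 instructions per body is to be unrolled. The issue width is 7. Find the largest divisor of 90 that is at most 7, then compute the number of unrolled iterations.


Largest divisor of 90 <= 7 is 6
New iterations = 90 / 6 = 15

15


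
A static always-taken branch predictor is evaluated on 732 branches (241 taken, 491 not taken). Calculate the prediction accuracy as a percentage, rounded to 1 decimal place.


Predictor: always-taken
Correct predictions = 241
Accuracy = 241 / 732 * 100 = 32.9%

32.9


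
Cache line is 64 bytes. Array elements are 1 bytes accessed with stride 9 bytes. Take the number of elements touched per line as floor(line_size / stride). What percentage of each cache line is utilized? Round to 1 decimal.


Elements per cache line = floor(64 / 9) = 7
Bytes used = 7 * 1 = 7
Utilization = 7 / 64 * 100 = 10.9%

10.9


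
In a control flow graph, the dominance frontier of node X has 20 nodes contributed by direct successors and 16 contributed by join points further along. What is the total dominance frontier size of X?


DF(X) = direct successor contributions + join point contributions
= 20 + 16 = 36

36


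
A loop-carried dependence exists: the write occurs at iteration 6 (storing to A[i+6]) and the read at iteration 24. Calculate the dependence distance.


Distance = read iteration - write iteration
= 24 - 6 = 18

18


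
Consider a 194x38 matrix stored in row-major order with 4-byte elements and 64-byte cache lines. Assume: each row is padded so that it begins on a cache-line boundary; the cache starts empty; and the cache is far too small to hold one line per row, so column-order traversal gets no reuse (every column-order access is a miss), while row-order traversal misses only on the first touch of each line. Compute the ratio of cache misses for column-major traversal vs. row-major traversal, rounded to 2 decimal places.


Each row occupies 38 * 4 = 152 bytes and starts on a line boundary, so it spans ceil(152 / 64) = 3 cache lines.
Row-major traversal misses (one per line touched): 194 * ceil(38 * 4 / 64) = 582
Column-major traversal misses (no reuse, every access misses): 194 * 38 = 7372
Ratio = 7372 / 582 = 12.67

12.67


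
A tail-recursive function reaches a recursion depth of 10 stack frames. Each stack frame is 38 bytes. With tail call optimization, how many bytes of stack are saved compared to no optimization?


Without TCO: 10 * 38 = 380 bytes
With TCO: reuse 1 frame = 38 bytes
Savings = 380 - 38 = 342

342


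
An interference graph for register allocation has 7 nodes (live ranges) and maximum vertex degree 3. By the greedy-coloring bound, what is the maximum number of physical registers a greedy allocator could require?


Greedy coloring never needs more than (max_degree + 1) colors: when coloring a vertex, at most max_degree neighbors are already colored.
Upper bound = 3 + 1 = 4

4


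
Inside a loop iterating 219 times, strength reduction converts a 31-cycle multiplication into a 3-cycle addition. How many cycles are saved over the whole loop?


Per-iteration saving = 31 - 3 = 28
Total saved = 219 * 28 = 6132

6132


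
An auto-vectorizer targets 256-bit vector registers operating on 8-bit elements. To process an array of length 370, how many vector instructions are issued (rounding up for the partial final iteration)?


Width = 256 / 8 = 32 elements per vector op
Iterations = ceil(370 / 32) = 12

12


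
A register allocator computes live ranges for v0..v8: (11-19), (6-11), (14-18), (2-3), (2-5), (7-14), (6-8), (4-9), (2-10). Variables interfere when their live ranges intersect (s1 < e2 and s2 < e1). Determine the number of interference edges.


Check all pairs for overlapping intervals.
Two intervals (s1,e1) and (s2,e2) overlap if s1 < e2 and s2 < e1.
v0 (11-19) vs v1..v8: overlaps v2, v5 -> 2
v1 (6-11) vs v2..v8: overlaps v5, v6, v7, v8 -> 4
v2 (14-18) vs v3..v8: overlaps none -> 0
v3 (2-3) vs v4..v8: overlaps v4, v8 -> 2
v4 (2-5) vs v5..v8: overlaps v7, v8 -> 2
v5 (7-14) vs v6..v8: overlaps v6, v7, v8 -> 3
v6 (6-8) vs v7..v8: overlaps v7, v8 -> 2
v7 (4-9) vs v8: overlaps v8 -> 1
Total overlapping pairs = 2 + 4 + 0 + 2 + 2 + 3 + 2 + 1 = 16

16


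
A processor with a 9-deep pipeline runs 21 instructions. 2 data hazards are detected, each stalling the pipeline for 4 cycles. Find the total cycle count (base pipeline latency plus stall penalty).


Base cycles = 9 + 21 - 1 = 29
Total stalls = 2 * 4 = 8
Total = 29 + 8 = 37

37


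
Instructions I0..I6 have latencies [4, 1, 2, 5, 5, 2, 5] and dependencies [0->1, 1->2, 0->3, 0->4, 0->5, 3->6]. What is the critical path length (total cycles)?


Compute longest path through dependency graph: dist(Ik) = max over predecessors of dist + latency(Ik).
dist(I0) = latency 4 = 4
dist(I1) = dist(I0) + 1 = 4 + 1 = 5
dist(I2) = dist(I1) + 2 = 5 + 2 = 7
dist(I3) = dist(I0) + 5 = 4 + 5 = 9
dist(I4) = dist(I0) + 5 = 4 + 5 = 9
dist(I5) = dist(I0) + 2 = 4 + 2 = 6
dist(I6) = dist(I3) + 5 = 9 + 5 = 14
Critical path = max dist = 14

14


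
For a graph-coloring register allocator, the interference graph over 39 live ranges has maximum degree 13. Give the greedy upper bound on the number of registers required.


Greedy coloring never needs more than (max_degree + 1) colors: when coloring a vertex, at most max_degree neighbors are already colored.
Upper bound = 13 + 1 = 14

14


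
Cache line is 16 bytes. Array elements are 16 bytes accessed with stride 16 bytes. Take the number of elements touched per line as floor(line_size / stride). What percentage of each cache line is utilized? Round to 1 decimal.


Elements per cache line = floor(16 / 16) = 1
Bytes used = 1 * 16 = 16
Utilization = 16 / 16 * 100 = 100.0%

100.0


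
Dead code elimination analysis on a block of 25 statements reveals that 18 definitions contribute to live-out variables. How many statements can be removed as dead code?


Dead code = total statements - live definitions
= 25 - 18 = 7

7


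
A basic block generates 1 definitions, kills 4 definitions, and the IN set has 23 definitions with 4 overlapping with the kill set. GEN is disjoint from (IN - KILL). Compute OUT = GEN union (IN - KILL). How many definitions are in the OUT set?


IN - KILL: 23 - 4 = 19 surviving definitions
OUT = GEN + surviving = 1 + 19 = 20

20


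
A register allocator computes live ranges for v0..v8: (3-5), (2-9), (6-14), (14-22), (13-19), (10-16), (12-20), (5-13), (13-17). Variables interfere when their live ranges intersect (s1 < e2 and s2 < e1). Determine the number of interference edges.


Check all pairs for overlapping intervals.
Two intervals (s1,e1) and (s2,e2) overlap if s1 < e2 and s2 < e1.
v0 (3-5) vs v1..v8: overlaps v1 -> 1
v1 (2-9) vs v2..v8: overlaps v2, v7 -> 2
v2 (6-14) vs v3..v8: overlaps v4, v5, v6, v7, v8 -> 5
v3 (14-22) vs v4..v8: overlaps v4, v5, v6, v8 -> 4
v4 (13-19) vs v5..v8: overlaps v5, v6, v8 -> 3
v5 (10-16) vs v6..v8: overlaps v6, v7, v8 -> 3
v6 (12-20) vs v7..v8: overlaps v7, v8 -> 2
v7 (5-13) vs v8: overlaps none -> 0
Total overlapping pairs = 1 + 2 + 5 + 4 + 3 + 3 + 2 + 0 = 20

20


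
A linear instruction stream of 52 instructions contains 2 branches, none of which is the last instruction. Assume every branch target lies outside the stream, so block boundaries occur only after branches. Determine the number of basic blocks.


With no in-sequence branch targets, the leaders are the first instruction plus the instruction after each branch.
Number of basic blocks = branches + 1
= 2 + 1 = 3

3


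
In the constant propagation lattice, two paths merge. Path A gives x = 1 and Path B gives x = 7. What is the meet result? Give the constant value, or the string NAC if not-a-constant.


Meet operation: if both paths give the same constant, result is that constant; if they differ, result is NAC (not-a-constant).
Path A: 1, Path B: 7 -> differ
Result: not-a-constant -> NAC

NAC


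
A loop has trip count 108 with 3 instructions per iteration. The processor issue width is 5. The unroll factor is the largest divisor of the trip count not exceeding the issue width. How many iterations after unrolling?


Largest divisor of 108 <= 5 is 4
New iterations = 108 / 4 = 27

27


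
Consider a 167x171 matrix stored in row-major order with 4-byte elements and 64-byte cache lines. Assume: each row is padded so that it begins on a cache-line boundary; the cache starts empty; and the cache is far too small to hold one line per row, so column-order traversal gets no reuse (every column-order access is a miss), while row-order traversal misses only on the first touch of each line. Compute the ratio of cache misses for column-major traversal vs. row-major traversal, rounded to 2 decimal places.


Each row occupies 171 * 4 = 684 bytes and starts on a line boundary, so it spans ceil(684 / 64) = 11 cache lines.
Row-major traversal misses (one per line touched): 167 * ceil(171 * 4 / 64) = 1837
Column-major traversal misses (no reuse, every access misses): 167 * 171 = 28557
Ratio = 28557 / 1837 = 15.55

15.55


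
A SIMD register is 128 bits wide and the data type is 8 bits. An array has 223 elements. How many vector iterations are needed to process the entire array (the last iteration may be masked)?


Width = 128 / 8 = 16 elements per vector op
Iterations = ceil(223 / 16) = 14

14


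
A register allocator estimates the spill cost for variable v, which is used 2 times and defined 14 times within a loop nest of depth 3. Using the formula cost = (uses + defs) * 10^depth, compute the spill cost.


uses + defs = 2 + 14 = 16
10^3 = 1000
Spill cost = 16 * 1000 = 16000

16000


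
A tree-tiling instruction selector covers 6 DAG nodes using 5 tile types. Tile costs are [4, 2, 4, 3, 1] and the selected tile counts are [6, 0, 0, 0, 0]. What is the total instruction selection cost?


Total cost = sum(count_i * cost_i)
= 6*4 + 0*2 + 0*4 + 0*3 + 0*1
= 24

24


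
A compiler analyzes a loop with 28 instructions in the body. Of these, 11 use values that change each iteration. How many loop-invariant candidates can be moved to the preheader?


Invariant candidates = total - loop-dependent
= 28 - 11 = 17

17


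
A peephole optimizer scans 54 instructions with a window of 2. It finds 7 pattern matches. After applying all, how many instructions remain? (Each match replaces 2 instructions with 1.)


Each match removes 1 instructions.
Total removed = 7 * 1 = 7
Remaining = 54 - 7 = 47

47


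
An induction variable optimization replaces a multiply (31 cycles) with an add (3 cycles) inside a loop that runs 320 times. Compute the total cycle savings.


Per-iteration saving = 31 - 3 = 28
Total saved = 320 * 28 = 8960

8960


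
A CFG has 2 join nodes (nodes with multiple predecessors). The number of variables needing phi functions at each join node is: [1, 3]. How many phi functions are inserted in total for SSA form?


Total phi functions = sum of phi functions at each join node
= 1 + 3 = 4

4


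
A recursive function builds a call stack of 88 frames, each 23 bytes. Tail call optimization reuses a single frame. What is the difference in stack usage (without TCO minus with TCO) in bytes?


Without TCO: 88 * 23 = 2024 bytes
With TCO: reuse 1 frame = 23 bytes
Savings = 2024 - 23 = 2001

2001


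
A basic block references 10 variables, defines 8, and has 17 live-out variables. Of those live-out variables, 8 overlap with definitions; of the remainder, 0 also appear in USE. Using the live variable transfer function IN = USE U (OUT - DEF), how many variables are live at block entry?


OUT - DEF: 17 - 8 = 9
|IN| = |USE| + |OUT - DEF| - |USE ∩ (OUT - DEF)| = 10 + 9 - 0 = 19

19


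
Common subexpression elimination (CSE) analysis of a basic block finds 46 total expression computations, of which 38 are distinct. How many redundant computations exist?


CSE count = total expressions - unique expressions
= 46 - 38 = 8

8


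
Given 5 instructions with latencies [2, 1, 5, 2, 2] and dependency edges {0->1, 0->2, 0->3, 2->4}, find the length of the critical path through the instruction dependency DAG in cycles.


Compute longest path through dependency graph: dist(Ik) = max over predecessors of dist + latency(Ik).
dist(I0) = latency 2 = 2
dist(I1) = dist(I0) + 1 = 2 + 1 = 3
dist(I2) = dist(I0) + 5 = 2 + 5 = 7
dist(I3) = dist(I0) + 2 = 2 + 2 = 4
dist(I4) = dist(I2) + 2 = 7 + 2 = 9
Critical path = max dist = 9

9


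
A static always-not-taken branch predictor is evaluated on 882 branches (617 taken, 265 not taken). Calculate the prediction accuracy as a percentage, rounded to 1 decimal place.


Predictor: always-not-taken
Correct predictions = 265
Accuracy = 265 / 882 * 100 = 30.0%

30.0


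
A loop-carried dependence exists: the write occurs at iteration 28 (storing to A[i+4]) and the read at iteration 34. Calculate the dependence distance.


Distance = read iteration - write iteration
= 34 - 28 = 6

6


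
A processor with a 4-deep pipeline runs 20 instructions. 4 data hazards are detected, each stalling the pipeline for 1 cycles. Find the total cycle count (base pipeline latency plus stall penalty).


Base cycles = 4 + 20 - 1 = 23
Total stalls = 4 * 1 = 4
Total = 23 + 4 = 27

27


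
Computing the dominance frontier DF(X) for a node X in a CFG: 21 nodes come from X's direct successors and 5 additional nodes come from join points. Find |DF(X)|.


DF(X) = direct successor contributions + join point contributions
= 21 + 5 = 26

26


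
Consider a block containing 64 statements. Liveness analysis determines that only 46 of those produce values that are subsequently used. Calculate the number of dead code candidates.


Dead code = total statements - live definitions
= 64 - 46 = 18

18


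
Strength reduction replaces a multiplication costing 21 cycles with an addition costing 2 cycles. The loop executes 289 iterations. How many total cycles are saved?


Per-iteration saving = 21 - 2 = 19
Total saved = 289 * 19 = 5491

5491


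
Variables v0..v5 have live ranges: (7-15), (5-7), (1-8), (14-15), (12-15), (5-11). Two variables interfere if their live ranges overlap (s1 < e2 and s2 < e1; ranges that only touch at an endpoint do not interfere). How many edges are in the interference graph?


Check all pairs for overlapping intervals.
Two intervals (s1,e1) and (s2,e2) overlap if s1 < e2 and s2 < e1.
v0 (7-15) vs v1..v5: overlaps v2, v3, v4, v5 -> 4
v1 (5-7) vs v2..v5: overlaps v2, v5 -> 2
v2 (1-8) vs v3..v5: overlaps v5 -> 1
v3 (14-15) vs v4..v5: overlaps v4 -> 1
v4 (12-15) vs v5: overlaps none -> 0
Total overlapping pairs = 4 + 2 + 1 + 1 + 0 = 8

8


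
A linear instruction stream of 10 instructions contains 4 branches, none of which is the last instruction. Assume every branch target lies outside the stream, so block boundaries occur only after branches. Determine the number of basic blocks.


With no in-sequence branch targets, the leaders are the first instruction plus the instruction after each branch.
Number of basic blocks = branches + 1
= 4 + 1 = 5

5


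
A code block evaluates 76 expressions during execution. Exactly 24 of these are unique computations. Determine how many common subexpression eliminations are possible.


CSE count = total expressions - unique expressions
= 76 - 24 = 52

52


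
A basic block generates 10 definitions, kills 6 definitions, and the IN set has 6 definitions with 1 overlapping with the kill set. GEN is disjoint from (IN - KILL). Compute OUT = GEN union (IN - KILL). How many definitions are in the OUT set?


IN - KILL: 6 - 1 = 5 surviving definitions
OUT = GEN + surviving = 10 + 5 = 15

15


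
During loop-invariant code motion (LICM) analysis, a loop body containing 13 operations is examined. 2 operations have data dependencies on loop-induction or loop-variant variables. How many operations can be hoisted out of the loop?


Invariant candidates = total - loop-dependent
= 13 - 2 = 11

11


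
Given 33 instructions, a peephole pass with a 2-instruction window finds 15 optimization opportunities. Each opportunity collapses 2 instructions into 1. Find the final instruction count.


Each match removes 1 instructions.
Total removed = 15 * 1 = 15
Remaining = 33 - 15 = 18

18


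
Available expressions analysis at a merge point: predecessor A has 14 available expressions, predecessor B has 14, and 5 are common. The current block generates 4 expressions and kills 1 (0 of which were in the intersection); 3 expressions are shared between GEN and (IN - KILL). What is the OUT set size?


IN = intersection of predecessors = 5
IN - KILL = 5 - 0 = 5
|OUT| = |GEN| + |IN - KILL| - |GEN ∩ (IN - KILL)| = 4 + 5 - 3 = 6

6


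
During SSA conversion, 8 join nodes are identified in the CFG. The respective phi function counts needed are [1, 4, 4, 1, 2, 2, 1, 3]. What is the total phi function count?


Total phi functions = sum of phi functions at each join node
= 1 + 4 + 4 + 1 + 2 + 2 + 1 + 3 = 18

18


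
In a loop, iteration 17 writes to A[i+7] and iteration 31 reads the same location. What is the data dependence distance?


Distance = read iteration - write iteration
= 31 - 17 = 14

14


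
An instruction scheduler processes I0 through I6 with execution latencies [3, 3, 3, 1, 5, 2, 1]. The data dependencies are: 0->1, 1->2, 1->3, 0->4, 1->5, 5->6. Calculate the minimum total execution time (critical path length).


Compute longest path through dependency graph: dist(Ik) = max over predecessors of dist + latency(Ik).
dist(I0) = latency 3 = 3
dist(I1) = dist(I0) + 3 = 3 + 3 = 6
dist(I2) = dist(I1) + 3 = 6 + 3 = 9
dist(I3) = dist(I1) + 1 = 6 + 1 = 7
dist(I4) = dist(I0) + 5 = 3 + 5 = 8
dist(I5) = dist(I1) + 2 = 6 + 2 = 8
dist(I6) = dist(I5) + 1 = 8 + 1 = 9
Critical path = max dist = 9

9


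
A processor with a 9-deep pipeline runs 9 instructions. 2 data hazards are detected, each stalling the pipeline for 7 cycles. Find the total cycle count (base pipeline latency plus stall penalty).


Base cycles = 9 + 9 - 1 = 17
Total stalls = 2 * 7 = 14
Total = 17 + 14 = 31

31


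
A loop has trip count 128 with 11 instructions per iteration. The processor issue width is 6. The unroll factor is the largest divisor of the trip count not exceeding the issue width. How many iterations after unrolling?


Largest divisor of 128 <= 6 is 4
New iterations = 128 / 4 = 32

32


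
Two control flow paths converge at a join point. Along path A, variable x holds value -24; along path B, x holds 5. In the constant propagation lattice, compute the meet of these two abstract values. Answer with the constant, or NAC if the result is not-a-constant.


Meet operation: if both paths give the same constant, result is that constant; if they differ, result is NAC (not-a-constant).
Path A: -24, Path B: 5 -> differ
Result: not-a-constant -> NAC

NAC


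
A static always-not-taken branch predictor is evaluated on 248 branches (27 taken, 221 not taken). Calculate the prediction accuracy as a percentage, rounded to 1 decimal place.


Predictor: always-not-taken
Correct predictions = 221
Accuracy = 221 / 248 * 100 = 89.1%

89.1


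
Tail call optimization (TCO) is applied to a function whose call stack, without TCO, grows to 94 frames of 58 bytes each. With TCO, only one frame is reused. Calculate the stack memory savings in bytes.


Without TCO: 94 * 58 = 5452 bytes
With TCO: reuse 1 frame = 58 bytes
Savings = 5452 - 58 = 5394

5394


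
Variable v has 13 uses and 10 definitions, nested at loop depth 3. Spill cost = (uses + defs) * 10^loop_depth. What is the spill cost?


uses + defs = 13 + 10 = 23
10^3 = 1000
Spill cost = 23 * 1000 = 23000

23000


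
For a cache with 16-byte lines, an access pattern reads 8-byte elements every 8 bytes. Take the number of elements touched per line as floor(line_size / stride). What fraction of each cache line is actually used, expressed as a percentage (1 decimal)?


Elements per cache line = floor(16 / 8) = 2
Bytes used = 2 * 8 = 16
Utilization = 16 / 16 * 100 = 100.0%

100.0


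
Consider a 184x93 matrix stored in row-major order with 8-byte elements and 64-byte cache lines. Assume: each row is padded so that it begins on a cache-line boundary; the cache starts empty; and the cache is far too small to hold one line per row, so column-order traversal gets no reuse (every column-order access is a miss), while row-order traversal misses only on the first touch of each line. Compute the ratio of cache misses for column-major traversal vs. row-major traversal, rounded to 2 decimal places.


Each row occupies 93 * 8 = 744 bytes and starts on a line boundary, so it spans ceil(744 / 64) = 12 cache lines.
Row-major traversal misses (one per line touched): 184 * ceil(93 * 8 / 64) = 2208
Column-major traversal misses (no reuse, every access misses): 184 * 93 = 17112
Ratio = 17112 / 2208 = 7.75

7.75


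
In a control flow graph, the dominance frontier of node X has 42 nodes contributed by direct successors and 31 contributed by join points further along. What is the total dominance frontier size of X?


DF(X) = direct successor contributions + join point contributions
= 42 + 31 = 73

73


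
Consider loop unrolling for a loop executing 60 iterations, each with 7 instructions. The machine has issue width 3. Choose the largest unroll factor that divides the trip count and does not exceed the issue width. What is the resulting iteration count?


Largest divisor of 60 <= 3 is 3
New iterations = 60 / 3 = 20

20


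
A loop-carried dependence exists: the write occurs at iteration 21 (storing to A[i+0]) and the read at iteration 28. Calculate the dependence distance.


Distance = read iteration - write iteration
= 28 - 21 = 7

7


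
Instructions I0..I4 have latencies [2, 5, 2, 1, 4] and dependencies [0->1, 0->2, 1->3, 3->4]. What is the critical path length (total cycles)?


Compute longest path through dependency graph: dist(Ik) = max over predecessors of dist + latency(Ik).
dist(I0) = latency 2 = 2
dist(I1) = dist(I0) + 5 = 2 + 5 = 7
dist(I2) = dist(I0) + 2 = 2 + 2 = 4
dist(I3) = dist(I1) + 1 = 7 + 1 = 8
dist(I4) = dist(I3) + 4 = 8 + 4 = 12
Critical path = max dist = 12

12


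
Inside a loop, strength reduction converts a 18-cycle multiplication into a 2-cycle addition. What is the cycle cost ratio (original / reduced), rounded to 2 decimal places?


Ratio = mult_cost / add_cost = 18 / 2 = 9.0

9.0


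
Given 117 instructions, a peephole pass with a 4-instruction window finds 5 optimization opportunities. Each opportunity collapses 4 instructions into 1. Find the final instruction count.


Each match removes 3 instructions.
Total removed = 5 * 3 = 15
Remaining = 117 - 15 = 102

102


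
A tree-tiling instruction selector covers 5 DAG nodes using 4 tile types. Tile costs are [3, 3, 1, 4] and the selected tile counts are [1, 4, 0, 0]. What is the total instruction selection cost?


Total cost = sum(count_i * cost_i)
= 1*3 + 4*3 + 0*1 + 0*4
= 15

15


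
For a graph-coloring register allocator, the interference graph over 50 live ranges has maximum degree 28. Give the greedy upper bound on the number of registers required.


Greedy coloring never needs more than (max_degree + 1) colors: when coloring a vertex, at most max_degree neighbors are already colored.
Upper bound = 28 + 1 = 29

29


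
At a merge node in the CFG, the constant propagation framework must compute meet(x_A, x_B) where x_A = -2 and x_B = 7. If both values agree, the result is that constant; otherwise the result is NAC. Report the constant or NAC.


Meet operation: if both paths give the same constant, result is that constant; if they differ, result is NAC (not-a-constant).
Path A: -2, Path B: 7 -> differ
Result: not-a-constant -> NAC

NAC


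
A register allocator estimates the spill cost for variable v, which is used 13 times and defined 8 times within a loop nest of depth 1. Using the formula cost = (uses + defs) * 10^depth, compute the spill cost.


uses + defs = 13 + 8 = 21
10^1 = 10
Spill cost = 21 * 10 = 210

210


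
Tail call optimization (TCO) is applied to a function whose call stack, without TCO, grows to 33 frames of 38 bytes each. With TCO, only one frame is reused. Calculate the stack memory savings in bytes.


Without TCO: 33 * 38 = 1254 bytes
With TCO: reuse 1 frame = 38 bytes
Savings = 1254 - 38 = 1216

1216


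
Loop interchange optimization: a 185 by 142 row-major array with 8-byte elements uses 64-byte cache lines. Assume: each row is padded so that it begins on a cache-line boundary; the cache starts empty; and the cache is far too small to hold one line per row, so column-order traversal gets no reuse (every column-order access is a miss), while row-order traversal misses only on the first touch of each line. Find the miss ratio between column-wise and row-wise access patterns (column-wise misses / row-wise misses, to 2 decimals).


Each row occupies 142 * 8 = 1136 bytes and starts on a line boundary, so it spans ceil(1136 / 64) = 18 cache lines.
Row-major traversal misses (one per line touched): 185 * ceil(142 * 8 / 64) = 3330
Column-major traversal misses (no reuse, every access misses): 185 * 142 = 26270
Ratio = 26270 / 3330 = 7.89

7.89


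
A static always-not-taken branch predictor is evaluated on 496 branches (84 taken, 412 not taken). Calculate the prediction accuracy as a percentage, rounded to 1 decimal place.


Predictor: always-not-taken
Correct predictions = 412
Accuracy = 412 / 496 * 100 = 83.1%

83.1


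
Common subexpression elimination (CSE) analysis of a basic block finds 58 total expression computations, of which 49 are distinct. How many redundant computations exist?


CSE count = total expressions - unique expressions
= 58 - 49 = 9

9


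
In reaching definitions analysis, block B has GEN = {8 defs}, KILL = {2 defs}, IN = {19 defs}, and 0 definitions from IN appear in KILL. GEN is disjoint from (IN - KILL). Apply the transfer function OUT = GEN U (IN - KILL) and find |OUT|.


IN - KILL: 19 - 0 = 19 surviving definitions
OUT = GEN + surviving = 8 + 19 = 27

27


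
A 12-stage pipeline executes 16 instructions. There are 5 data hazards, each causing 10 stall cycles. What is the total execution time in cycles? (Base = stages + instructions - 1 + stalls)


Base cycles = 12 + 16 - 1 = 27
Total stalls = 5 * 10 = 50
Total = 27 + 50 = 77

77


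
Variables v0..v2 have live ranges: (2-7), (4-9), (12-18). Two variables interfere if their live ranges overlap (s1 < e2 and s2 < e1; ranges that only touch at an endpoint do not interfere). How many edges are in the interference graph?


Check all pairs for overlapping intervals.
Two intervals (s1,e1) and (s2,e2) overlap if s1 < e2 and s2 < e1.
v0 (2-7) vs v1..v2: overlaps v1 -> 1
v1 (4-9) vs v2: overlaps none -> 0
Total overlapping pairs = 1 + 0 = 1

1


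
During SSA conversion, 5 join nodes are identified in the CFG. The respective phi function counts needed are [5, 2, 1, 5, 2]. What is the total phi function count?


Total phi functions = sum of phi functions at each join node
= 5 + 2 + 1 + 5 + 2 = 15

15


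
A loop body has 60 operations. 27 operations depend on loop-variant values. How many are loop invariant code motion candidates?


Invariant candidates = total - loop-dependent
= 60 - 27 = 33

33


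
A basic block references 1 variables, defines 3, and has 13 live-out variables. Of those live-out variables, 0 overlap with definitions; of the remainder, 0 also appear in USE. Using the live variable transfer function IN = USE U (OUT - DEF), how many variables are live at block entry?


OUT - DEF: 13 - 0 = 13
|IN| = |USE| + |OUT - DEF| - |USE ∩ (OUT - DEF)| = 1 + 13 - 0 = 14

14


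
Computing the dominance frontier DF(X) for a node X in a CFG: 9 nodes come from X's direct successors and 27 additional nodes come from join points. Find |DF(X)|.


DF(X) = direct successor contributions + join point contributions
= 9 + 27 = 36

36


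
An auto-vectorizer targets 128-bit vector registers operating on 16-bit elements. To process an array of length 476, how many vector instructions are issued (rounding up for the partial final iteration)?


Width = 128 / 16 = 8 elements per vector op
Iterations = ceil(476 / 8) = 60

60


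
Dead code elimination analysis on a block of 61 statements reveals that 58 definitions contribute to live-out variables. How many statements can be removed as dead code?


Dead code = total statements - live definitions
= 61 - 58 = 3

3


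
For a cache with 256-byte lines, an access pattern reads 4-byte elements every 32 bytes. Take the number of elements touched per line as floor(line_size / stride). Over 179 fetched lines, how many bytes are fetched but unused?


Elements per line = floor(256 / 32) = 8
Bytes used per line = 8 * 4 = 32
Wasted per line = 256 - 32 = 224
Total wasted = 224 * 179 = 40096

40096


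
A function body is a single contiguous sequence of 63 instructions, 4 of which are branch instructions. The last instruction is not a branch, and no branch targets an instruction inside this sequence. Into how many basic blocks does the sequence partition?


With no in-sequence branch targets, the leaders are the first instruction plus the instruction after each branch.
Number of basic blocks = branches + 1
= 4 + 1 = 5

5


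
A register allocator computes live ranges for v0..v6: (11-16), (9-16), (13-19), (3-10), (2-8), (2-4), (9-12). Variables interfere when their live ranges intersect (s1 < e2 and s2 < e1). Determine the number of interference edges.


Check all pairs for overlapping intervals.
Two intervals (s1,e1) and (s2,e2) overlap if s1 < e2 and s2 < e1.
v0 (11-16) vs v1..v6: overlaps v1, v2, v6 -> 3
v1 (9-16) vs v2..v6: overlaps v2, v3, v6 -> 3
v2 (13-19) vs v3..v6: overlaps none -> 0
v3 (3-10) vs v4..v6: overlaps v4, v5, v6 -> 3
v4 (2-8) vs v5..v6: overlaps v5 -> 1
v5 (2-4) vs v6: overlaps none -> 0
Total overlapping pairs = 3 + 3 + 0 + 3 + 1 + 0 = 10

10


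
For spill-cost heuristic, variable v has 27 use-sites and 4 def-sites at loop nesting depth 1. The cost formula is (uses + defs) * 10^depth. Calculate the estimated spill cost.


uses + defs = 27 + 4 = 31
10^1 = 10
Spill cost = 31 * 10 = 310

310


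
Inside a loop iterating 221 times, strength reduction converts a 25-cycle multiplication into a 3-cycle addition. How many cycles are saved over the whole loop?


Per-iteration saving = 25 - 3 = 22
Total saved = 221 * 22 = 4862

4862


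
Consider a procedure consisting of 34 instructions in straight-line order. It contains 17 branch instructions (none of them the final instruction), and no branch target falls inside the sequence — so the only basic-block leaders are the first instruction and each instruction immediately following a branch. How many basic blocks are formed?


With no in-sequence branch targets, the leaders are the first instruction plus the instruction after each branch.
Number of basic blocks = branches + 1
= 17 + 1 = 18

18


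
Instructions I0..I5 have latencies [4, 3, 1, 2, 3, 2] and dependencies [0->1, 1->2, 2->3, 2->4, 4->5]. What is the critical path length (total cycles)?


Compute longest path through dependency graph: dist(Ik) = max over predecessors of dist + latency(Ik).
dist(I0) = latency 4 = 4
dist(I1) = dist(I0) + 3 = 4 + 3 = 7
dist(I2) = dist(I1) + 1 = 7 + 1 = 8
dist(I3) = dist(I2) + 2 = 8 + 2 = 10
dist(I4) = dist(I2) + 3 = 8 + 3 = 11
dist(I5) = dist(I4) + 2 = 11 + 2 = 13
Critical path = max dist = 13

13


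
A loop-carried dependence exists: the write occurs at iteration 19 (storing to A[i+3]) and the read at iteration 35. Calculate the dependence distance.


Distance = read iteration - write iteration
= 35 - 19 = 16

16


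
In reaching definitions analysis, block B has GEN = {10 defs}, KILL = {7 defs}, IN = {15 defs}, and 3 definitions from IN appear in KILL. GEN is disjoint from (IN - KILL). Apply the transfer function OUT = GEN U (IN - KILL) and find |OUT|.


IN - KILL: 15 - 3 = 12 surviving definitions
OUT = GEN + surviving = 10 + 12 = 22

22


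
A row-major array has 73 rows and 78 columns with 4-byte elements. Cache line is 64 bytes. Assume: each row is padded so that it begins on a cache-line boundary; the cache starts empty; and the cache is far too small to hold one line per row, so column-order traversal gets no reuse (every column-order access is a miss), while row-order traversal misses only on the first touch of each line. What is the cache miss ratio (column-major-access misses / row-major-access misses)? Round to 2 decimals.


Each row occupies 78 * 4 = 312 bytes and starts on a line boundary, so it spans ceil(312 / 64) = 5 cache lines.
Row-major traversal misses (one per line touched): 73 * ceil(78 * 4 / 64) = 365
Column-major traversal misses (no reuse, every access misses): 73 * 78 = 5694
Ratio = 5694 / 365 = 15.6

15.6
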